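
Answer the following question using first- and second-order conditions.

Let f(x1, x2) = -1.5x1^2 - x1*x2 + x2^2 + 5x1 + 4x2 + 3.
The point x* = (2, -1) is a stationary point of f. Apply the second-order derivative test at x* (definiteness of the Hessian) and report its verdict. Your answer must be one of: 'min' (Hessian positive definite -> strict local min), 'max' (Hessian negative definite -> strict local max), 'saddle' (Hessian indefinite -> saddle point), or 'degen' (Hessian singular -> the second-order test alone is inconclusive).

Compute the Hessian H = grad^2 f:
  H = [[-3, -1], [-1, 2]]
Verify stationarity: grad f(x*) = H x* + g = (0, 0).
Eigenvalues of H: -3.1926, 2.1926.
Eigenvalues have mixed signs, so H is indefinite -> x* is a saddle point.

saddle


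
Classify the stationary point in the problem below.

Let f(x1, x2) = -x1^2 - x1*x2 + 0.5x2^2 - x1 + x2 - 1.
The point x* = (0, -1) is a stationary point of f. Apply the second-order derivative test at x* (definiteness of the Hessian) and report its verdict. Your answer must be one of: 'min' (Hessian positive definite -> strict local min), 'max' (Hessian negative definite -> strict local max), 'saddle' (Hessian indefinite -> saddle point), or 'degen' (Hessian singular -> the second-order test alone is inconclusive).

Compute the Hessian H = grad^2 f:
  H = [[-2, -1], [-1, 1]]
Verify stationarity: grad f(x*) = H x* + g = (0, 0).
Eigenvalues of H: -2.3028, 1.3028.
Eigenvalues have mixed signs, so H is indefinite -> x* is a saddle point.

saddle


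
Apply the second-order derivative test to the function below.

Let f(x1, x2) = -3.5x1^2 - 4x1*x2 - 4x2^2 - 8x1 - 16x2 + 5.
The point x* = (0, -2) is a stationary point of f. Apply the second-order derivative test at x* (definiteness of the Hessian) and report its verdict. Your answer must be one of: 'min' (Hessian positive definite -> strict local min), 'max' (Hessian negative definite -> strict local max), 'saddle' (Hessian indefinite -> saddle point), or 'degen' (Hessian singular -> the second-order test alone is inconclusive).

Compute the Hessian H = grad^2 f:
  H = [[-7, -4], [-4, -8]]
Verify stationarity: grad f(x*) = H x* + g = (0, 0).
Eigenvalues of H: -11.5311, -3.4689.
Both eigenvalues < 0, so H is negative definite -> x* is a strict local max.

max


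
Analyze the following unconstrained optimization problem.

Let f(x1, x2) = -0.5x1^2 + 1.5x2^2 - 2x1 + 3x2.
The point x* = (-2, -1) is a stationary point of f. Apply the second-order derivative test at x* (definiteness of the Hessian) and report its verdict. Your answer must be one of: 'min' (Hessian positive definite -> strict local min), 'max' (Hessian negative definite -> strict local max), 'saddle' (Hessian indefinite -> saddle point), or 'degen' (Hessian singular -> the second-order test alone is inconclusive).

Compute the Hessian H = grad^2 f:
  H = [[-1, 0], [0, 3]]
Verify stationarity: grad f(x*) = H x* + g = (0, 0).
Eigenvalues of H: -1, 3.
Eigenvalues have mixed signs, so H is indefinite -> x* is a saddle point.

saddle


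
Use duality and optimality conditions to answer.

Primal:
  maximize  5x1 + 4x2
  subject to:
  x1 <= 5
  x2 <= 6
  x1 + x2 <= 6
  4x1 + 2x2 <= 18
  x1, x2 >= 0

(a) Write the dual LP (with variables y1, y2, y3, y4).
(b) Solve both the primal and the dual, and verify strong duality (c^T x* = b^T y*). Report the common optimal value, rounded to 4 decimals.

The standard primal-dual pair for 'max c^T x s.t. A x <= b, x >= 0' is:
  Dual:  min b^T y  s.t.  A^T y >= c,  y >= 0.

So the dual LP is:
  minimize  5y1 + 6y2 + 6y3 + 18y4
  subject to:
    y1 + y3 + 4y4 >= 5
    y2 + y3 + 2y4 >= 4
    y1, y2, y3, y4 >= 0

Solving the primal: x* = (3, 3).
  primal value c^T x* = 27.
Solving the dual: y* = (0, 0, 3, 0.5).
  dual value b^T y* = 27.
Strong duality: c^T x* = b^T y*. Confirmed.

27


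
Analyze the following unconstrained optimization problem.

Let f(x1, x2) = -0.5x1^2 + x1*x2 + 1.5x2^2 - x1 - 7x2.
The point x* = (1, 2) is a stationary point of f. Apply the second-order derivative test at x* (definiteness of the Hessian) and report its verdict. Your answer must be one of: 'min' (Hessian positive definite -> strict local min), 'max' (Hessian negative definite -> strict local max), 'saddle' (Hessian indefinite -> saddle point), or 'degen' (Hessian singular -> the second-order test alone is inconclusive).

Compute the Hessian H = grad^2 f:
  H = [[-1, 1], [1, 3]]
Verify stationarity: grad f(x*) = H x* + g = (0, 0).
Eigenvalues of H: -1.2361, 3.2361.
Eigenvalues have mixed signs, so H is indefinite -> x* is a saddle point.

saddle


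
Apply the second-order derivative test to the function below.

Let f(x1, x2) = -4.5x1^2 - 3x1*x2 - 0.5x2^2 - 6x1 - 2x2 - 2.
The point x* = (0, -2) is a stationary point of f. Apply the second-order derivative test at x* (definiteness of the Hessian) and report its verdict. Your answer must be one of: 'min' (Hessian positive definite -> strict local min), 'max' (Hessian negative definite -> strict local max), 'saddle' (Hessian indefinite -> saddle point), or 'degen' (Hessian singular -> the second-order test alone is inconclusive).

Compute the Hessian H = grad^2 f:
  H = [[-9, -3], [-3, -1]]
Verify stationarity: grad f(x*) = H x* + g = (0, 0).
Eigenvalues of H: -10, 0.
H has a zero eigenvalue (singular; negative semidefinite but not definite), so H is neither positive definite, negative definite, nor indefinite. The second-order test alone is inconclusive -> degen.
(Indeed, f is constant along the null direction of H through x*, so x* is not a strict local extremum.)

degen


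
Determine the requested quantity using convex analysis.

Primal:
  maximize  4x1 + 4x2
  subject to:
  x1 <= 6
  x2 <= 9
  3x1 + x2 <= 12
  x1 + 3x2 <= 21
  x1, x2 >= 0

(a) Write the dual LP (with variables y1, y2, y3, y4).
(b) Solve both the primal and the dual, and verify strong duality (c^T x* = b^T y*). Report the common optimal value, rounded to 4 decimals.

The standard primal-dual pair for 'max c^T x s.t. A x <= b, x >= 0' is:
  Dual:  min b^T y  s.t.  A^T y >= c,  y >= 0.

So the dual LP is:
  minimize  6y1 + 9y2 + 12y3 + 21y4
  subject to:
    y1 + 3y3 + y4 >= 4
    y2 + y3 + 3y4 >= 4
    y1, y2, y3, y4 >= 0

Solving the primal: x* = (1.875, 6.375).
  primal value c^T x* = 33.
Solving the dual: y* = (0, 0, 1, 1).
  dual value b^T y* = 33.
Strong duality: c^T x* = b^T y*. Confirmed.

33


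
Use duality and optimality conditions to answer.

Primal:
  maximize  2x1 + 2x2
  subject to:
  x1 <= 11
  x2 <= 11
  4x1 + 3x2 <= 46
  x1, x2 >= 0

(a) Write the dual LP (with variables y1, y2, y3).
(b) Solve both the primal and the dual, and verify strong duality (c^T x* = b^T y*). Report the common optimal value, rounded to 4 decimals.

The standard primal-dual pair for 'max c^T x s.t. A x <= b, x >= 0' is:
  Dual:  min b^T y  s.t.  A^T y >= c,  y >= 0.

So the dual LP is:
  minimize  11y1 + 11y2 + 46y3
  subject to:
    y1 + 4y3 >= 2
    y2 + 3y3 >= 2
    y1, y2, y3 >= 0

Solving the primal: x* = (3.25, 11).
  primal value c^T x* = 28.5.
Solving the dual: y* = (0, 0.5, 0.5).
  dual value b^T y* = 28.5.
Strong duality: c^T x* = b^T y*. Confirmed.

28.5


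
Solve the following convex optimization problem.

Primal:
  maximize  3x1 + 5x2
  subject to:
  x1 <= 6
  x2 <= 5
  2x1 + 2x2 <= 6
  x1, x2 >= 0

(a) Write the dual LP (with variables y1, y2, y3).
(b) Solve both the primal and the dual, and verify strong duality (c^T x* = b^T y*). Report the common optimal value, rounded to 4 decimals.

The standard primal-dual pair for 'max c^T x s.t. A x <= b, x >= 0' is:
  Dual:  min b^T y  s.t.  A^T y >= c,  y >= 0.

So the dual LP is:
  minimize  6y1 + 5y2 + 6y3
  subject to:
    y1 + 2y3 >= 3
    y2 + 2y3 >= 5
    y1, y2, y3 >= 0

Solving the primal: x* = (0, 3).
  primal value c^T x* = 15.
Solving the dual: y* = (0, 0, 2.5).
  dual value b^T y* = 15.
Strong duality: c^T x* = b^T y*. Confirmed.

15


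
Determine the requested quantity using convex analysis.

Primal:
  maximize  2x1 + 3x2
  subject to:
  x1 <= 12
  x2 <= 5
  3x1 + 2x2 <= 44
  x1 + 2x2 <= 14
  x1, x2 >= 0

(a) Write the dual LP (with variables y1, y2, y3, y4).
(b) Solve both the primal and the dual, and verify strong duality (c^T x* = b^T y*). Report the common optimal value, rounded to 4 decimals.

The standard primal-dual pair for 'max c^T x s.t. A x <= b, x >= 0' is:
  Dual:  min b^T y  s.t.  A^T y >= c,  y >= 0.

So the dual LP is:
  minimize  12y1 + 5y2 + 44y3 + 14y4
  subject to:
    y1 + 3y3 + y4 >= 2
    y2 + 2y3 + 2y4 >= 3
    y1, y2, y3, y4 >= 0

Solving the primal: x* = (12, 1).
  primal value c^T x* = 27.
Solving the dual: y* = (0.5, 0, 0, 1.5).
  dual value b^T y* = 27.
Strong duality: c^T x* = b^T y*. Confirmed.

27


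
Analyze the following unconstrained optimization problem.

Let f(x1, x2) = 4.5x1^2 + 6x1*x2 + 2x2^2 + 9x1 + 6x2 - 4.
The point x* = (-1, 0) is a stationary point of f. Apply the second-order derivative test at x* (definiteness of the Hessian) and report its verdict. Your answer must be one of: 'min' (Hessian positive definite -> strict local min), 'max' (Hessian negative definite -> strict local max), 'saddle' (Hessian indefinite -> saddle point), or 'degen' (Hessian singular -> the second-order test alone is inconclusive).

Compute the Hessian H = grad^2 f:
  H = [[9, 6], [6, 4]]
Verify stationarity: grad f(x*) = H x* + g = (0, 0).
Eigenvalues of H: 0, 13.
H has a zero eigenvalue (singular; positive semidefinite but not definite), so H is neither positive definite, negative definite, nor indefinite. The second-order test alone is inconclusive -> degen.
(Indeed, f is constant along the null direction of H through x*, so x* is not a strict local extremum.)

degen


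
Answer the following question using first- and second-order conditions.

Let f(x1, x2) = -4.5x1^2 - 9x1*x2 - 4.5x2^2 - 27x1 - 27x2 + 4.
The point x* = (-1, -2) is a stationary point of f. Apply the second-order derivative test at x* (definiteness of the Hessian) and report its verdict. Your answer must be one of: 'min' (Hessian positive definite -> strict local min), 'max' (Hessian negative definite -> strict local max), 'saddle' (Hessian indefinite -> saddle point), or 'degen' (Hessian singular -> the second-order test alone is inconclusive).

Compute the Hessian H = grad^2 f:
  H = [[-9, -9], [-9, -9]]
Verify stationarity: grad f(x*) = H x* + g = (0, 0).
Eigenvalues of H: -18, 0.
H has a zero eigenvalue (singular; negative semidefinite but not definite), so H is neither positive definite, negative definite, nor indefinite. The second-order test alone is inconclusive -> degen.
(Indeed, f is constant along the null direction of H through x*, so x* is not a strict local extremum.)

degen


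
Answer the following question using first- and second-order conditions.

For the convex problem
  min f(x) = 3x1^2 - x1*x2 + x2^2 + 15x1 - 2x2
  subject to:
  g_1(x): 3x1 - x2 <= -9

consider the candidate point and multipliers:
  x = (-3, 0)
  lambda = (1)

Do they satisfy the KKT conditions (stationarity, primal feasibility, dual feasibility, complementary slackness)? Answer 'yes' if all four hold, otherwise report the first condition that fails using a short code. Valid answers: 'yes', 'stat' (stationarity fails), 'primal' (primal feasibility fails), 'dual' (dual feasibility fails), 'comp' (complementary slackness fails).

Gradient of f: grad f(x) = Q x + c = (-3, 1)
Constraint values g_i(x) = a_i^T x - b_i:
  g_1((-3, 0)) = 0
Stationarity residual: grad f(x) + sum_i lambda_i a_i = (0, 0)
  -> stationarity OK
Primal feasibility (all g_i <= 0): OK
Dual feasibility (all lambda_i >= 0): OK
Complementary slackness (lambda_i * g_i(x) = 0 for all i): OK

Verdict: yes, KKT holds.

yes


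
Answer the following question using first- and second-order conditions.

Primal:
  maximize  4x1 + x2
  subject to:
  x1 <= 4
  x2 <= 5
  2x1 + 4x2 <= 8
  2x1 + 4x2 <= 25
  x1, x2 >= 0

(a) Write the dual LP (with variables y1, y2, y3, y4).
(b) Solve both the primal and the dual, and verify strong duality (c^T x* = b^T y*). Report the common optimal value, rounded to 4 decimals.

The standard primal-dual pair for 'max c^T x s.t. A x <= b, x >= 0' is:
  Dual:  min b^T y  s.t.  A^T y >= c,  y >= 0.

So the dual LP is:
  minimize  4y1 + 5y2 + 8y3 + 25y4
  subject to:
    y1 + 2y3 + 2y4 >= 4
    y2 + 4y3 + 4y4 >= 1
    y1, y2, y3, y4 >= 0

Solving the primal: x* = (4, 0).
  primal value c^T x* = 16.
Solving the dual: y* = (3.5, 0, 0.25, 0).
  dual value b^T y* = 16.
Strong duality: c^T x* = b^T y*. Confirmed.

16


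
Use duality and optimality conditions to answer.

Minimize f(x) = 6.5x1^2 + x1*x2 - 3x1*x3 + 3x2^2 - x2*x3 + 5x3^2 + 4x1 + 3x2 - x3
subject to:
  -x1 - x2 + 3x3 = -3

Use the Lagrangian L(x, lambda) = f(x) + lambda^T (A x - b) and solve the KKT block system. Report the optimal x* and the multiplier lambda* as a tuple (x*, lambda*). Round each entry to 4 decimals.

Form the Lagrangian:
  L(x, lambda) = (1/2) x^T Q x + c^T x + lambda^T (A x - b)
Stationarity (grad_x L = 0): Q x + c + A^T lambda = 0.
Primal feasibility: A x = b.

This gives the KKT block system:
  [ Q   A^T ] [ x     ]   [-c ]
  [ A    0  ] [ lambda ] = [ b ]

Solving the linear system:
  x*      = (-0.274, -0.0187, -1.0976)
  lambda* = (3.7116)
  f(x*)   = 5.5402

x* = (-0.274, -0.0187, -1.0976), lambda* = (3.7116)


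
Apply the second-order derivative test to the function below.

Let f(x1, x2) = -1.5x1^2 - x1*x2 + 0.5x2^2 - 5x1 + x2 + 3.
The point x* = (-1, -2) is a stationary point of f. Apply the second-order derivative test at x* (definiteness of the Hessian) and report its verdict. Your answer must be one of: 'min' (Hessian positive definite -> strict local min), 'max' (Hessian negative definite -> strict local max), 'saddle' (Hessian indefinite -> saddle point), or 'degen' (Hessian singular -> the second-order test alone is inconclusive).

Compute the Hessian H = grad^2 f:
  H = [[-3, -1], [-1, 1]]
Verify stationarity: grad f(x*) = H x* + g = (0, 0).
Eigenvalues of H: -3.2361, 1.2361.
Eigenvalues have mixed signs, so H is indefinite -> x* is a saddle point.

saddle


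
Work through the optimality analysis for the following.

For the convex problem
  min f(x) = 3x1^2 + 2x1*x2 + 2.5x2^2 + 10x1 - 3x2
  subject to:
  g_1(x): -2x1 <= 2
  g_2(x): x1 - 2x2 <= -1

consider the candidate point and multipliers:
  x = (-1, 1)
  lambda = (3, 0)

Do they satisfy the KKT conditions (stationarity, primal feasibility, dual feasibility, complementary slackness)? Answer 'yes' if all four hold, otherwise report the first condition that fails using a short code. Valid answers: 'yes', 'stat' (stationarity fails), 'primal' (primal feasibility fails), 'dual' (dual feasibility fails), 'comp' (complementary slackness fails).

Gradient of f: grad f(x) = Q x + c = (6, 0)
Constraint values g_i(x) = a_i^T x - b_i:
  g_1((-1, 1)) = 0
  g_2((-1, 1)) = -2
Stationarity residual: grad f(x) + sum_i lambda_i a_i = (0, 0)
  -> stationarity OK
Primal feasibility (all g_i <= 0): OK
Dual feasibility (all lambda_i >= 0): OK
Complementary slackness (lambda_i * g_i(x) = 0 for all i): OK

Verdict: yes, KKT holds.

yes


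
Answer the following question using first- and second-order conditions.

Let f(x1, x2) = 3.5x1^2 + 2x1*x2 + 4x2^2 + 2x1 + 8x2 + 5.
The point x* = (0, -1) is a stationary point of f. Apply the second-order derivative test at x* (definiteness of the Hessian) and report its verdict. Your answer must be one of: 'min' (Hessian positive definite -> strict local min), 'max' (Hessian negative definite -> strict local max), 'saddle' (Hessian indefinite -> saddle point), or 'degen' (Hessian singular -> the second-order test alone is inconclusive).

Compute the Hessian H = grad^2 f:
  H = [[7, 2], [2, 8]]
Verify stationarity: grad f(x*) = H x* + g = (0, 0).
Eigenvalues of H: 5.4384, 9.5616.
Both eigenvalues > 0, so H is positive definite -> x* is a strict local min.

min


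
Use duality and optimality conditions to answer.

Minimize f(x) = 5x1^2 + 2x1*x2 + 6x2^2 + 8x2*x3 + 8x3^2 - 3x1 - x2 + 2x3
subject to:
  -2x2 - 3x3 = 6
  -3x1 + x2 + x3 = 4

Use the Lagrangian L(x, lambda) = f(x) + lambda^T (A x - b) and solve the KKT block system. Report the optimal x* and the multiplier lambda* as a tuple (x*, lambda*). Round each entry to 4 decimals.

Form the Lagrangian:
  L(x, lambda) = (1/2) x^T Q x + c^T x + lambda^T (A x - b)
Stationarity (grad_x L = 0): Q x + c + A^T lambda = 0.
Primal feasibility: A x = b.

This gives the KKT block system:
  [ Q   A^T ] [ x     ]   [-c ]
  [ A    0  ] [ lambda ] = [ b ]

Solving the linear system:
  x*      = (-1.9562, 0.3945, -2.263)
  lambda* = (-12.7699, -7.2575)
  f(x*)   = 53.2986

x* = (-1.9562, 0.3945, -2.263), lambda* = (-12.7699, -7.2575)


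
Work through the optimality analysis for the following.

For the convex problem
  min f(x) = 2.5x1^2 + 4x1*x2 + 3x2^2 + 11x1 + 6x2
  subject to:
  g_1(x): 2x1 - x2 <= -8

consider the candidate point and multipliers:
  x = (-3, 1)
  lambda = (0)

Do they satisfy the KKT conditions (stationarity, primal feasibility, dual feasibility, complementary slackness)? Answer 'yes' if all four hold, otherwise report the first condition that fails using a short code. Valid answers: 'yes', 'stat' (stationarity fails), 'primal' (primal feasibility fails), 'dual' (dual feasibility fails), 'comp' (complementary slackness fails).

Gradient of f: grad f(x) = Q x + c = (0, 0)
Constraint values g_i(x) = a_i^T x - b_i:
  g_1((-3, 1)) = 1
Stationarity residual: grad f(x) + sum_i lambda_i a_i = (0, 0)
  -> stationarity OK
Primal feasibility (all g_i <= 0): FAILS
Dual feasibility (all lambda_i >= 0): OK
Complementary slackness (lambda_i * g_i(x) = 0 for all i): OK

Verdict: the first failing condition is primal_feasibility -> primal.

primal


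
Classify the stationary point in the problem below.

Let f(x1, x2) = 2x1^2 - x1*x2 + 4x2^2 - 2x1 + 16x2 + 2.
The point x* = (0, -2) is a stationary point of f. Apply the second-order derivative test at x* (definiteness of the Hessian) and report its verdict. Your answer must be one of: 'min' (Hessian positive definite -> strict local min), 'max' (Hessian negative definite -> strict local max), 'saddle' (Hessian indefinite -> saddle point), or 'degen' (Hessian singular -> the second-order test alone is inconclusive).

Compute the Hessian H = grad^2 f:
  H = [[4, -1], [-1, 8]]
Verify stationarity: grad f(x*) = H x* + g = (0, 0).
Eigenvalues of H: 3.7639, 8.2361.
Both eigenvalues > 0, so H is positive definite -> x* is a strict local min.

min


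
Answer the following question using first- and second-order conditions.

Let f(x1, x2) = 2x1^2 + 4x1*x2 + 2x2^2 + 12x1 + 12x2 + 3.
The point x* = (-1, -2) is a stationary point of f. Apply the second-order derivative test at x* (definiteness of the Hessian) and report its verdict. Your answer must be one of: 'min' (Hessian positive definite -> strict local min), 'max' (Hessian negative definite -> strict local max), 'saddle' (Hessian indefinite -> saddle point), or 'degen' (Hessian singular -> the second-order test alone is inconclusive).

Compute the Hessian H = grad^2 f:
  H = [[4, 4], [4, 4]]
Verify stationarity: grad f(x*) = H x* + g = (0, 0).
Eigenvalues of H: 0, 8.
H has a zero eigenvalue (singular; positive semidefinite but not definite), so H is neither positive definite, negative definite, nor indefinite. The second-order test alone is inconclusive -> degen.
(Indeed, f is constant along the null direction of H through x*, so x* is not a strict local extremum.)

degen


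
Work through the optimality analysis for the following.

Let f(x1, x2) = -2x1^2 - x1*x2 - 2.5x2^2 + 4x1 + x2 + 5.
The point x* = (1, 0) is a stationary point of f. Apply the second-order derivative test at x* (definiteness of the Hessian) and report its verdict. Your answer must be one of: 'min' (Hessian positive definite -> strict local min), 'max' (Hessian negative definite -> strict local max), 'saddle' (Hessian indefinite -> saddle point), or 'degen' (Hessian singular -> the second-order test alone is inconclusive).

Compute the Hessian H = grad^2 f:
  H = [[-4, -1], [-1, -5]]
Verify stationarity: grad f(x*) = H x* + g = (0, 0).
Eigenvalues of H: -5.618, -3.382.
Both eigenvalues < 0, so H is negative definite -> x* is a strict local max.

max


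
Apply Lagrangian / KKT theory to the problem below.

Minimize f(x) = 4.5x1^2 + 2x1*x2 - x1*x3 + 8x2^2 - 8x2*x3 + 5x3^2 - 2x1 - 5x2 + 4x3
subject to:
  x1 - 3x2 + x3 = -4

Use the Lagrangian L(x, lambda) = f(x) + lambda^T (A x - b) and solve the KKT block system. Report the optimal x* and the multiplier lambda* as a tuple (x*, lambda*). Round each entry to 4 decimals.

Form the Lagrangian:
  L(x, lambda) = (1/2) x^T Q x + c^T x + lambda^T (A x - b)
Stationarity (grad_x L = 0): Q x + c + A^T lambda = 0.
Primal feasibility: A x = b.

This gives the KKT block system:
  [ Q   A^T ] [ x     ]   [-c ]
  [ A    0  ] [ lambda ] = [ b ]

Solving the linear system:
  x*      = (-0.4949, 1.2003, 0.0958)
  lambda* = (4.1495)
  f(x*)   = 5.9848

x* = (-0.4949, 1.2003, 0.0958), lambda* = (4.1495)


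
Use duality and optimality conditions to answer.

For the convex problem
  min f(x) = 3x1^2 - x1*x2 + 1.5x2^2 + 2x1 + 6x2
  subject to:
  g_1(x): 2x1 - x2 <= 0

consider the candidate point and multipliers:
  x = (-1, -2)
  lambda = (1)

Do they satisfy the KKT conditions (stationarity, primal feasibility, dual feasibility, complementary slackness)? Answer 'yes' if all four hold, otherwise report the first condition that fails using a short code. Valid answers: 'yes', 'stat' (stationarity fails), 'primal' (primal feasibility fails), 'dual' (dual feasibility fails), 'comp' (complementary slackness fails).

Gradient of f: grad f(x) = Q x + c = (-2, 1)
Constraint values g_i(x) = a_i^T x - b_i:
  g_1((-1, -2)) = 0
Stationarity residual: grad f(x) + sum_i lambda_i a_i = (0, 0)
  -> stationarity OK
Primal feasibility (all g_i <= 0): OK
Dual feasibility (all lambda_i >= 0): OK
Complementary slackness (lambda_i * g_i(x) = 0 for all i): OK

Verdict: yes, KKT holds.

yes


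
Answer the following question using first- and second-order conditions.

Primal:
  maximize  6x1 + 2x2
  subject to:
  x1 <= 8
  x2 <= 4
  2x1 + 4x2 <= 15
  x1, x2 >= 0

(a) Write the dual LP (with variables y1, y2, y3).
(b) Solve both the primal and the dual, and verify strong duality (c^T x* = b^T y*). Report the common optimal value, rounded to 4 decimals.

The standard primal-dual pair for 'max c^T x s.t. A x <= b, x >= 0' is:
  Dual:  min b^T y  s.t.  A^T y >= c,  y >= 0.

So the dual LP is:
  minimize  8y1 + 4y2 + 15y3
  subject to:
    y1 + 2y3 >= 6
    y2 + 4y3 >= 2
    y1, y2, y3 >= 0

Solving the primal: x* = (7.5, 0).
  primal value c^T x* = 45.
Solving the dual: y* = (0, 0, 3).
  dual value b^T y* = 45.
Strong duality: c^T x* = b^T y*. Confirmed.

45


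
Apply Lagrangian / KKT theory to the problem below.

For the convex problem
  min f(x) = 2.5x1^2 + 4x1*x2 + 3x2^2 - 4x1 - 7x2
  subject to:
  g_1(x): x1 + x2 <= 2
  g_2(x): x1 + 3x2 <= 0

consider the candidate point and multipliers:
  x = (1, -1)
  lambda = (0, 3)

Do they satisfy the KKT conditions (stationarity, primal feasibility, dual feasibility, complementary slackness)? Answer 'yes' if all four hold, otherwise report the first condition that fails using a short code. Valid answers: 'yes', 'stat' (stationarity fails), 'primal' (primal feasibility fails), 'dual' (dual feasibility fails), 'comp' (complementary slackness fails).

Gradient of f: grad f(x) = Q x + c = (-3, -9)
Constraint values g_i(x) = a_i^T x - b_i:
  g_1((1, -1)) = -2
  g_2((1, -1)) = -2
Stationarity residual: grad f(x) + sum_i lambda_i a_i = (0, 0)
  -> stationarity OK
Primal feasibility (all g_i <= 0): OK
Dual feasibility (all lambda_i >= 0): OK
Complementary slackness (lambda_i * g_i(x) = 0 for all i): FAILS

Verdict: the first failing condition is complementary_slackness -> comp.

comp


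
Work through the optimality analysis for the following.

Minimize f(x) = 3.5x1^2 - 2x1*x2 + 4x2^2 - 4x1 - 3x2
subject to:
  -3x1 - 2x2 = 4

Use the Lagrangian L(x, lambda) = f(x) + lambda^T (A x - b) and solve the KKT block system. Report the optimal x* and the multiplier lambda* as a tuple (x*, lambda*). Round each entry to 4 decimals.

Form the Lagrangian:
  L(x, lambda) = (1/2) x^T Q x + c^T x + lambda^T (A x - b)
Stationarity (grad_x L = 0): Q x + c + A^T lambda = 0.
Primal feasibility: A x = b.

This gives the KKT block system:
  [ Q   A^T ] [ x     ]   [-c ]
  [ A    0  ] [ lambda ] = [ b ]

Solving the linear system:
  x*      = (-0.9194, -0.621)
  lambda* = (-3.0645)
  f(x*)   = 8.8992

x* = (-0.9194, -0.621), lambda* = (-3.0645)


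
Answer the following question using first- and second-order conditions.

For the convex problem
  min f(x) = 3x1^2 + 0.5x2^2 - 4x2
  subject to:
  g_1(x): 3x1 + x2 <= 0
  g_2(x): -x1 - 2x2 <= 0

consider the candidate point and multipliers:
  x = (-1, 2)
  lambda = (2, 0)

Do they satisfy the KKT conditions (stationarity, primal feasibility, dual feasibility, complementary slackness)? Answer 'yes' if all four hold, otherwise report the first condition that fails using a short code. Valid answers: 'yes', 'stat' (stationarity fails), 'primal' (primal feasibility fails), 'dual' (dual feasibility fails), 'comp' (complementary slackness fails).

Gradient of f: grad f(x) = Q x + c = (-6, -2)
Constraint values g_i(x) = a_i^T x - b_i:
  g_1((-1, 2)) = -1
  g_2((-1, 2)) = -3
Stationarity residual: grad f(x) + sum_i lambda_i a_i = (0, 0)
  -> stationarity OK
Primal feasibility (all g_i <= 0): OK
Dual feasibility (all lambda_i >= 0): OK
Complementary slackness (lambda_i * g_i(x) = 0 for all i): FAILS

Verdict: the first failing condition is complementary_slackness -> comp.

comp


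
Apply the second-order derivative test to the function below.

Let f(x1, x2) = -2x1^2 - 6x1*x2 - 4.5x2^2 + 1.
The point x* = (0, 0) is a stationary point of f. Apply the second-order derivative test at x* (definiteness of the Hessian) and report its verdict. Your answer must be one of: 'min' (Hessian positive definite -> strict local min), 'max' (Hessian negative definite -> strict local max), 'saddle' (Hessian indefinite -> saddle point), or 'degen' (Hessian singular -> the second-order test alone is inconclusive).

Compute the Hessian H = grad^2 f:
  H = [[-4, -6], [-6, -9]]
Verify stationarity: grad f(x*) = H x* + g = (0, 0).
Eigenvalues of H: -13, 0.
H has a zero eigenvalue (singular; negative semidefinite but not definite), so H is neither positive definite, negative definite, nor indefinite. The second-order test alone is inconclusive -> degen.
(Indeed, f is constant along the null direction of H through x*, so x* is not a strict local extremum.)

degen


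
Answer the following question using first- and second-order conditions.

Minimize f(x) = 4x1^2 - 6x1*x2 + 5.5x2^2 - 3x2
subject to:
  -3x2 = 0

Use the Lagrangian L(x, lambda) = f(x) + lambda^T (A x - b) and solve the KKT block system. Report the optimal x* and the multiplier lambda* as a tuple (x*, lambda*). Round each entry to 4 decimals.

Form the Lagrangian:
  L(x, lambda) = (1/2) x^T Q x + c^T x + lambda^T (A x - b)
Stationarity (grad_x L = 0): Q x + c + A^T lambda = 0.
Primal feasibility: A x = b.

This gives the KKT block system:
  [ Q   A^T ] [ x     ]   [-c ]
  [ A    0  ] [ lambda ] = [ b ]

Solving the linear system:
  x*      = (0, 0)
  lambda* = (-1)
  f(x*)   = 0

x* = (0, 0), lambda* = (-1)


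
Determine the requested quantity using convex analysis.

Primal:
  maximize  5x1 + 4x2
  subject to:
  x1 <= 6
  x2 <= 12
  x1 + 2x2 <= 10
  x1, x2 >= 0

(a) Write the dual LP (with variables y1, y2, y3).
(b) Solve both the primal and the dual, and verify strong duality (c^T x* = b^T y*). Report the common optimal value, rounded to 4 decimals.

The standard primal-dual pair for 'max c^T x s.t. A x <= b, x >= 0' is:
  Dual:  min b^T y  s.t.  A^T y >= c,  y >= 0.

So the dual LP is:
  minimize  6y1 + 12y2 + 10y3
  subject to:
    y1 + y3 >= 5
    y2 + 2y3 >= 4
    y1, y2, y3 >= 0

Solving the primal: x* = (6, 2).
  primal value c^T x* = 38.
Solving the dual: y* = (3, 0, 2).
  dual value b^T y* = 38.
Strong duality: c^T x* = b^T y*. Confirmed.

38


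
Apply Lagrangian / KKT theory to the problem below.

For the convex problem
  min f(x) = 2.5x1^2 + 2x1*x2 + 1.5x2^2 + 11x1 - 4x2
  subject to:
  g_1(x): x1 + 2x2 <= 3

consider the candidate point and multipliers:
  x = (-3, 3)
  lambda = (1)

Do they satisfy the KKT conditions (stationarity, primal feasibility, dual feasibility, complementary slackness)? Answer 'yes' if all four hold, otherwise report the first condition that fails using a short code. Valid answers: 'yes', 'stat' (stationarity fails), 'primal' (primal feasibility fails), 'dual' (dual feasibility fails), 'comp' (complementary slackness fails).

Gradient of f: grad f(x) = Q x + c = (2, -1)
Constraint values g_i(x) = a_i^T x - b_i:
  g_1((-3, 3)) = 0
Stationarity residual: grad f(x) + sum_i lambda_i a_i = (3, 1)
  -> stationarity FAILS
Primal feasibility (all g_i <= 0): OK
Dual feasibility (all lambda_i >= 0): OK
Complementary slackness (lambda_i * g_i(x) = 0 for all i): OK

Verdict: the first failing condition is stationarity -> stat.

stat


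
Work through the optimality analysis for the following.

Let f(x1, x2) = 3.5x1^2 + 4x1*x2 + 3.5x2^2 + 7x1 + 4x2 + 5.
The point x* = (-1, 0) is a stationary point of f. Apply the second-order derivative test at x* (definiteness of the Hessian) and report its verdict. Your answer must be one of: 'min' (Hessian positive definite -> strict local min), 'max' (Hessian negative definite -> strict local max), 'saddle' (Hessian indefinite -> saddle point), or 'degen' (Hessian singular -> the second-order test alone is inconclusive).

Compute the Hessian H = grad^2 f:
  H = [[7, 4], [4, 7]]
Verify stationarity: grad f(x*) = H x* + g = (0, 0).
Eigenvalues of H: 3, 11.
Both eigenvalues > 0, so H is positive definite -> x* is a strict local min.

min


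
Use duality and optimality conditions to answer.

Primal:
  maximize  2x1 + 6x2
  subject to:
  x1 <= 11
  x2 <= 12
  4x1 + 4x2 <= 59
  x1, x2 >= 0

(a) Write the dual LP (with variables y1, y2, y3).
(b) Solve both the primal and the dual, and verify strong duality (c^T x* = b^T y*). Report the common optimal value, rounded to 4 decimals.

The standard primal-dual pair for 'max c^T x s.t. A x <= b, x >= 0' is:
  Dual:  min b^T y  s.t.  A^T y >= c,  y >= 0.

So the dual LP is:
  minimize  11y1 + 12y2 + 59y3
  subject to:
    y1 + 4y3 >= 2
    y2 + 4y3 >= 6
    y1, y2, y3 >= 0

Solving the primal: x* = (2.75, 12).
  primal value c^T x* = 77.5.
Solving the dual: y* = (0, 4, 0.5).
  dual value b^T y* = 77.5.
Strong duality: c^T x* = b^T y*. Confirmed.

77.5


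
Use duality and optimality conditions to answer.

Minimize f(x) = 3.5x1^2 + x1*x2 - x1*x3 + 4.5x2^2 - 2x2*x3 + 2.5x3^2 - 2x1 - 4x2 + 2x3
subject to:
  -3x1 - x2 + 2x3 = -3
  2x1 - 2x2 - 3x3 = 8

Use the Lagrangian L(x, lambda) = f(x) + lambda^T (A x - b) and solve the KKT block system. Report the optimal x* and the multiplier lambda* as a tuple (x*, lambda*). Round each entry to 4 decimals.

Form the Lagrangian:
  L(x, lambda) = (1/2) x^T Q x + c^T x + lambda^T (A x - b)
Stationarity (grad_x L = 0): Q x + c + A^T lambda = 0.
Primal feasibility: A x = b.

This gives the KKT block system:
  [ Q   A^T ] [ x     ]   [-c ]
  [ A    0  ] [ lambda ] = [ b ]

Solving the linear system:
  x*      = (0.0808, -1.0577, -1.9076)
  lambda* = (-2.552, -3.5358)
  f(x*)   = 10.4423

x* = (0.0808, -1.0577, -1.9076), lambda* = (-2.552, -3.5358)


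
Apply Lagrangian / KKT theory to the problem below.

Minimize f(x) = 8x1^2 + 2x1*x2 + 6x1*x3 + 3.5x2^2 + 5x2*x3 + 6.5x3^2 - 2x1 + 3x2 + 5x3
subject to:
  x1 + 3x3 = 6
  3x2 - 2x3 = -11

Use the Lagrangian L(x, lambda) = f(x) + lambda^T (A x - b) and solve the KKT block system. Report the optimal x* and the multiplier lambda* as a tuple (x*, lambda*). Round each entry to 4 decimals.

Form the Lagrangian:
  L(x, lambda) = (1/2) x^T Q x + c^T x + lambda^T (A x - b)
Stationarity (grad_x L = 0): Q x + c + A^T lambda = 0.
Primal feasibility: A x = b.

This gives the KKT block system:
  [ Q   A^T ] [ x     ]   [-c ]
  [ A    0  ] [ lambda ] = [ b ]

Solving the linear system:
  x*      = (0.0271, -2.3394, 1.991)
  lambda* = (-5.7014, 1.1222)
  f(x*)   = 24.7172

x* = (0.0271, -2.3394, 1.991), lambda* = (-5.7014, 1.1222)


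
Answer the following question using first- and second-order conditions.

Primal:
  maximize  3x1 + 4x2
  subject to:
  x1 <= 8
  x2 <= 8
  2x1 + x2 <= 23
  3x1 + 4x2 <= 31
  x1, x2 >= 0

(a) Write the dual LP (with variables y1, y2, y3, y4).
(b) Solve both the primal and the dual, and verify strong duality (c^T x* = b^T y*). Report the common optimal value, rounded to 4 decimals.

The standard primal-dual pair for 'max c^T x s.t. A x <= b, x >= 0' is:
  Dual:  min b^T y  s.t.  A^T y >= c,  y >= 0.

So the dual LP is:
  minimize  8y1 + 8y2 + 23y3 + 31y4
  subject to:
    y1 + 2y3 + 3y4 >= 3
    y2 + y3 + 4y4 >= 4
    y1, y2, y3, y4 >= 0

Solving the primal: x* = (8, 1.75).
  primal value c^T x* = 31.
Solving the dual: y* = (0, 0, 0, 1).
  dual value b^T y* = 31.
Strong duality: c^T x* = b^T y*. Confirmed.

31


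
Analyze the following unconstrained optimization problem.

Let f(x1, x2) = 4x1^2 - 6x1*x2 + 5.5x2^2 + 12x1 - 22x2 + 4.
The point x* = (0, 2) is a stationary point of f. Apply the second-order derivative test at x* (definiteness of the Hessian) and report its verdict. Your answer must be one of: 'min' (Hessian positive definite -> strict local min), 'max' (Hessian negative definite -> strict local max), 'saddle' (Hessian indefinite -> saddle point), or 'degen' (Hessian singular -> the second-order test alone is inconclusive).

Compute the Hessian H = grad^2 f:
  H = [[8, -6], [-6, 11]]
Verify stationarity: grad f(x*) = H x* + g = (0, 0).
Eigenvalues of H: 3.3153, 15.6847.
Both eigenvalues > 0, so H is positive definite -> x* is a strict local min.

min


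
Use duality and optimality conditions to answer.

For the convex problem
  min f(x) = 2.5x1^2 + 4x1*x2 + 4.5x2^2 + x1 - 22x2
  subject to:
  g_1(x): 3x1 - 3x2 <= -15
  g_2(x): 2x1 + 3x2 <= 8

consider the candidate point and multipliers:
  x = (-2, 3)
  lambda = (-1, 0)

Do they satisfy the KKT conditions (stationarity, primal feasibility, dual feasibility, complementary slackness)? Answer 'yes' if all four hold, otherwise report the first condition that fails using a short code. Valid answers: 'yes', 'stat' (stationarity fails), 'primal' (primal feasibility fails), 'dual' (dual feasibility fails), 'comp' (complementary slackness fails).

Gradient of f: grad f(x) = Q x + c = (3, -3)
Constraint values g_i(x) = a_i^T x - b_i:
  g_1((-2, 3)) = 0
  g_2((-2, 3)) = -3
Stationarity residual: grad f(x) + sum_i lambda_i a_i = (0, 0)
  -> stationarity OK
Primal feasibility (all g_i <= 0): OK
Dual feasibility (all lambda_i >= 0): FAILS
Complementary slackness (lambda_i * g_i(x) = 0 for all i): OK

Verdict: the first failing condition is dual_feasibility -> dual.

dual


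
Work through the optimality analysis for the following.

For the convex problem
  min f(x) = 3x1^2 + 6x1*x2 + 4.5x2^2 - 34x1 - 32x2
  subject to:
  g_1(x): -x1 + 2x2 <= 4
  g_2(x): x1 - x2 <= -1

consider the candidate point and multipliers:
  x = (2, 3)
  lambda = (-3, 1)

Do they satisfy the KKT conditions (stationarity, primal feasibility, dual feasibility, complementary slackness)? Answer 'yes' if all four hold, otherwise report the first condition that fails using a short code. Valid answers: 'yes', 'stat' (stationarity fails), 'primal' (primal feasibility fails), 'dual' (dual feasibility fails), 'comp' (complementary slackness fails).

Gradient of f: grad f(x) = Q x + c = (-4, 7)
Constraint values g_i(x) = a_i^T x - b_i:
  g_1((2, 3)) = 0
  g_2((2, 3)) = 0
Stationarity residual: grad f(x) + sum_i lambda_i a_i = (0, 0)
  -> stationarity OK
Primal feasibility (all g_i <= 0): OK
Dual feasibility (all lambda_i >= 0): FAILS
Complementary slackness (lambda_i * g_i(x) = 0 for all i): OK

Verdict: the first failing condition is dual_feasibility -> dual.

dual


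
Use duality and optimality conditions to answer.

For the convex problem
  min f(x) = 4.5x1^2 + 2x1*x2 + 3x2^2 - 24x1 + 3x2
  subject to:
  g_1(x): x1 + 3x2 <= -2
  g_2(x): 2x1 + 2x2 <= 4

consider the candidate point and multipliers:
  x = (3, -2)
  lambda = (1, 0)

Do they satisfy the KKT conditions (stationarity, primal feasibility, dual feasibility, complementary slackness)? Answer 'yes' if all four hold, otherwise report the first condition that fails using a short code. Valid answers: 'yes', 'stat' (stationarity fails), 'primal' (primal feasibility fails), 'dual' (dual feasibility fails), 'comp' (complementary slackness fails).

Gradient of f: grad f(x) = Q x + c = (-1, -3)
Constraint values g_i(x) = a_i^T x - b_i:
  g_1((3, -2)) = -1
  g_2((3, -2)) = -2
Stationarity residual: grad f(x) + sum_i lambda_i a_i = (0, 0)
  -> stationarity OK
Primal feasibility (all g_i <= 0): OK
Dual feasibility (all lambda_i >= 0): OK
Complementary slackness (lambda_i * g_i(x) = 0 for all i): FAILS

Verdict: the first failing condition is complementary_slackness -> comp.

comp


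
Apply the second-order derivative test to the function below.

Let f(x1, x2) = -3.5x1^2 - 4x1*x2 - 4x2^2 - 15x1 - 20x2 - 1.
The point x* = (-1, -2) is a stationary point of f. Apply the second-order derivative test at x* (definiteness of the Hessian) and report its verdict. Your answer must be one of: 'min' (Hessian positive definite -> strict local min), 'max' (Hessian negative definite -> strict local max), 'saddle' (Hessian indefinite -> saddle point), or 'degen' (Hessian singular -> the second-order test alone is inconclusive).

Compute the Hessian H = grad^2 f:
  H = [[-7, -4], [-4, -8]]
Verify stationarity: grad f(x*) = H x* + g = (0, 0).
Eigenvalues of H: -11.5311, -3.4689.
Both eigenvalues < 0, so H is negative definite -> x* is a strict local max.

max


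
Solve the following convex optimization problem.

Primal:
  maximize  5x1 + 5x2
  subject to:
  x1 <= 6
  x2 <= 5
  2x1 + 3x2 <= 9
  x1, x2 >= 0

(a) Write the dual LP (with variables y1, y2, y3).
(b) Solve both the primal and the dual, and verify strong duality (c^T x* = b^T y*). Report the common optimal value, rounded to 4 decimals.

The standard primal-dual pair for 'max c^T x s.t. A x <= b, x >= 0' is:
  Dual:  min b^T y  s.t.  A^T y >= c,  y >= 0.

So the dual LP is:
  minimize  6y1 + 5y2 + 9y3
  subject to:
    y1 + 2y3 >= 5
    y2 + 3y3 >= 5
    y1, y2, y3 >= 0

Solving the primal: x* = (4.5, 0).
  primal value c^T x* = 22.5.
Solving the dual: y* = (0, 0, 2.5).
  dual value b^T y* = 22.5.
Strong duality: c^T x* = b^T y*. Confirmed.

22.5


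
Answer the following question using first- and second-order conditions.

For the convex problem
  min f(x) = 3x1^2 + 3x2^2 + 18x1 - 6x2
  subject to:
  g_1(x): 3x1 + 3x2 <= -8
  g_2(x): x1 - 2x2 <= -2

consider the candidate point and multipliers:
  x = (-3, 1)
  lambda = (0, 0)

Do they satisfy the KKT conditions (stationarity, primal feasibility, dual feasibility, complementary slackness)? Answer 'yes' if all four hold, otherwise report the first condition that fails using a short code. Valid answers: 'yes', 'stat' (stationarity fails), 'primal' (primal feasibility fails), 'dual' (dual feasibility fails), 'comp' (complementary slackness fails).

Gradient of f: grad f(x) = Q x + c = (0, 0)
Constraint values g_i(x) = a_i^T x - b_i:
  g_1((-3, 1)) = 2
  g_2((-3, 1)) = -3
Stationarity residual: grad f(x) + sum_i lambda_i a_i = (0, 0)
  -> stationarity OK
Primal feasibility (all g_i <= 0): FAILS
Dual feasibility (all lambda_i >= 0): OK
Complementary slackness (lambda_i * g_i(x) = 0 for all i): OK

Verdict: the first failing condition is primal_feasibility -> primal.

primal


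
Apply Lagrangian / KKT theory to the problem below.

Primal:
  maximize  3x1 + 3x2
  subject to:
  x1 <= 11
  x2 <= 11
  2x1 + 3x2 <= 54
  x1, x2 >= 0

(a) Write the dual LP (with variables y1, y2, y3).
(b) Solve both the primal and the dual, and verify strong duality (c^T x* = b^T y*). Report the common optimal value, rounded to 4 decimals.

The standard primal-dual pair for 'max c^T x s.t. A x <= b, x >= 0' is:
  Dual:  min b^T y  s.t.  A^T y >= c,  y >= 0.

So the dual LP is:
  minimize  11y1 + 11y2 + 54y3
  subject to:
    y1 + 2y3 >= 3
    y2 + 3y3 >= 3
    y1, y2, y3 >= 0

Solving the primal: x* = (11, 10.6667).
  primal value c^T x* = 65.
Solving the dual: y* = (1, 0, 1).
  dual value b^T y* = 65.
Strong duality: c^T x* = b^T y*. Confirmed.

65
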